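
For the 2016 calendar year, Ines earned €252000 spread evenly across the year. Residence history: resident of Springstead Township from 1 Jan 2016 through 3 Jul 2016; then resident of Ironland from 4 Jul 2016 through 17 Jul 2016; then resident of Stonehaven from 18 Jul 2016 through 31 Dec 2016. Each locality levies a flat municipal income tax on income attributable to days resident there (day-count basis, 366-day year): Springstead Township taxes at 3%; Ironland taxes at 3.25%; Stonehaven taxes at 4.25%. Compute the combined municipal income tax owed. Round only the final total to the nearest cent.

Springstead Township, 1 Jan – 3 Jul 2016: 185 days → €252000 × 3% × 185/366 = €3821.3115
Ironland, 4 Jul – 17 Jul 2016: 14 days → €252000 × 3.25% × 14/366 = €313.2787
Stonehaven, 18 Jul – 31 Dec 2016: 167 days → €252000 × 4.25% × 167/366 = €4886.8033
Total = €9021.3934

€9021.39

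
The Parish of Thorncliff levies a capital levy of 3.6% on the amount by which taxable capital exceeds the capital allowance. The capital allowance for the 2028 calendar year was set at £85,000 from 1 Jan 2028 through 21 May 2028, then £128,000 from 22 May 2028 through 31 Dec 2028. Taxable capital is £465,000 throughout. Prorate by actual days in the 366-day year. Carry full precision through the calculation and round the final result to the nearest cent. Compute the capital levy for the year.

£12,732.59

1 Jan – 21 May 2028: 142 days, exemption £85,000 → (£465,000 − £85,000) × 3.6% × 142/366 = £5,307.5410
22 May – 31 Dec 2028: 224 days, exemption £128,000 → (£465,000 − £128,000) × 3.6% × 224/366 = £7,425.0492
Total = £12,732.5902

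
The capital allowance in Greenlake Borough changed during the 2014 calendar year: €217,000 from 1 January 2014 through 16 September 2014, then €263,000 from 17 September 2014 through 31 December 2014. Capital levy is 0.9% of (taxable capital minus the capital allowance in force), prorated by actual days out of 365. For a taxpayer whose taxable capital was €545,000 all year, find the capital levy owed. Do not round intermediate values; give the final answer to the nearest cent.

€2,831.77

1 January – 16 September 2014: 259 days, exemption €217,000 → (€545,000 − €217,000) × 0.9% × 259/365 = €2,094.7068
17 September – 31 December 2014: 106 days, exemption €263,000 → (€545,000 − €263,000) × 0.9% × 106/365 = €737.0630
Total = €2,831.7699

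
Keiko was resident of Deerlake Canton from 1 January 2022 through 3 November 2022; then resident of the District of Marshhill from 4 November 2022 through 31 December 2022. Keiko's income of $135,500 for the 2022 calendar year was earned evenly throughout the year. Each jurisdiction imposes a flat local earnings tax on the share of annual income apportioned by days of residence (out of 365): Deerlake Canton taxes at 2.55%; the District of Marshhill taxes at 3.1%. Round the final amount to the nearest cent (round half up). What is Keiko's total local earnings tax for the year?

Deerlake Canton, 1 January – 3 November 2022: 307 days → $135,500 × 2.55% × 307/365 = $2,906.1966
The District of Marshhill, 4 November – 31 December 2022: 58 days → $135,500 × 3.1% × 58/365 = $667.4767
Total = $3,573.6733

$3,573.67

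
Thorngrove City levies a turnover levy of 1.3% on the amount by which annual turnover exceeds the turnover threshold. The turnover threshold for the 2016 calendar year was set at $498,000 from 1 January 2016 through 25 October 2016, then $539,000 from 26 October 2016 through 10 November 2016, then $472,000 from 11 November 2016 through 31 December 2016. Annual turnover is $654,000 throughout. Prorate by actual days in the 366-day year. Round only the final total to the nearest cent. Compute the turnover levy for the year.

1 January – 25 October 2016: 299 days, exemption $498,000 → ($654,000 − $498,000) × 1.3% × 299/366 = $1,656.7541
26 October – 10 November 2016: 16 days, exemption $539,000 → ($654,000 − $539,000) × 1.3% × 16/366 = $65.3552
11 November – 31 December 2016: 51 days, exemption $472,000 → ($654,000 − $472,000) × 1.3% × 51/366 = $329.6885
Total = $2,051.7978

$2,051.80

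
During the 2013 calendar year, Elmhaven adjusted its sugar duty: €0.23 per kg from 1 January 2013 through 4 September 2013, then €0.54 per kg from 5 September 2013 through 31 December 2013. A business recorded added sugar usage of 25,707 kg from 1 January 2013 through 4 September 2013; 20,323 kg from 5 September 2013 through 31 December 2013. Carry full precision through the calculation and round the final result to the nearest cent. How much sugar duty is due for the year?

€16,887.03

1 January – 4 September 2013: 25,707 kg at €0.23/kg → €5,912.61
5 September – 31 December 2013: 20,323 kg at €0.54/kg → €10,974.42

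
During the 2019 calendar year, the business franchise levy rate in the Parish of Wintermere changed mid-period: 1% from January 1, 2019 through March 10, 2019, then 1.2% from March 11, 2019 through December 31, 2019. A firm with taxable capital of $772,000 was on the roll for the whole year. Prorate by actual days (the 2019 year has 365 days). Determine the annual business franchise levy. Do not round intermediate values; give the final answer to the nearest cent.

January 1 – March 10, 2019: 69 days at 1% → $772,000 × 1% × 69/365 = $1,459.3973
March 11 – December 31, 2019: 296 days at 1.2% → $772,000 × 1.2% × 296/365 = $7,512.7233
Total = $8,972.1205

$8,972.12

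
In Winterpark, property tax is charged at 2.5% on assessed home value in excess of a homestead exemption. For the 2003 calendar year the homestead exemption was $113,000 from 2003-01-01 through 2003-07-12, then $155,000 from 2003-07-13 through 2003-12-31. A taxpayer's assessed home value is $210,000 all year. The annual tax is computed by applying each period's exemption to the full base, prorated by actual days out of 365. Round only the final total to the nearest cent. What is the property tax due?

2003-01-01 to 2003-07-12: 193 days, exemption $113,000 → ($210,000 − $113,000) × 2.5% × 193/365 = $1,282.2603
2003-07-13 to 2003-12-31: 172 days, exemption $155,000 → ($210,000 − $155,000) × 2.5% × 172/365 = $647.9452
Total = $1,930.2055

$1,930.21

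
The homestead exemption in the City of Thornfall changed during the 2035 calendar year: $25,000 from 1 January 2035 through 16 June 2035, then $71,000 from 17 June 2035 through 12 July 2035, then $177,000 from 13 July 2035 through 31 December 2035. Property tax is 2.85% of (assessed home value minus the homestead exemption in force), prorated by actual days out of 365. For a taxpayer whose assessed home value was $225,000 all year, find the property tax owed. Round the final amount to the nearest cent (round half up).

$3,565.23

1 January – 16 June 2035: 167 days, exemption $25,000 → ($225,000 − $25,000) × 2.85% × 167/365 = $2,607.9452
17 June – 12 July 2035: 26 days, exemption $71,000 → ($225,000 − $71,000) × 2.85% × 26/365 = $312.6411
13 July – 31 December 2035: 172 days, exemption $177,000 → ($225,000 − $177,000) × 2.85% × 172/365 = $644.6466
Total = $3,565.2329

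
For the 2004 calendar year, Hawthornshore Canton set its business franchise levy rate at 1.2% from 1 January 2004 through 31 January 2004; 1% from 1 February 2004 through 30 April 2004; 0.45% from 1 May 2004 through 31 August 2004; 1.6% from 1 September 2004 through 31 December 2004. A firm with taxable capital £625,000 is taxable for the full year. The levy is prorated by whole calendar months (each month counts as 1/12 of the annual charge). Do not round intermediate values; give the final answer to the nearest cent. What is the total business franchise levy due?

£6,458.33

1 January – 31 January 2004: 1 month at 1.2% → £625,000 × 1.2% × 1/12 = £625.0000
1 February – 30 April 2004: 3 months at 1% → £625,000 × 1% × 3/12 = £1,562.5000
1 May – 31 August 2004: 4 months at 0.45% → £625,000 × 0.45% × 4/12 = £937.5000
1 September – 31 December 2004: 4 months at 1.6% → £625,000 × 1.6% × 4/12 = £3,333.3333
Total = £6,458.3333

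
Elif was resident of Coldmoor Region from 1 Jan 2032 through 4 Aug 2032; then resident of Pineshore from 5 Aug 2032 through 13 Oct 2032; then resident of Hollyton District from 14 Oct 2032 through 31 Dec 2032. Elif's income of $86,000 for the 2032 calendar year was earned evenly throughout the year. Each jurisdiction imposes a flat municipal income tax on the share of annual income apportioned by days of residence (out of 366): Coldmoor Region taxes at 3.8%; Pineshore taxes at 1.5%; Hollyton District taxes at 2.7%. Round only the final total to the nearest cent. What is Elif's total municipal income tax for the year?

$2,685.50

Coldmoor Region, 1 Jan – 4 Aug 2032: 217 days → $86,000 × 3.8% × 217/366 = $1,937.5847
Pineshore, 5 Aug – 13 Oct 2032: 70 days → $86,000 × 1.5% × 70/366 = $246.7213
Hollyton District, 14 Oct – 31 Dec 2032: 79 days → $86,000 × 2.7% × 79/366 = $501.1967
Total = $2,685.5027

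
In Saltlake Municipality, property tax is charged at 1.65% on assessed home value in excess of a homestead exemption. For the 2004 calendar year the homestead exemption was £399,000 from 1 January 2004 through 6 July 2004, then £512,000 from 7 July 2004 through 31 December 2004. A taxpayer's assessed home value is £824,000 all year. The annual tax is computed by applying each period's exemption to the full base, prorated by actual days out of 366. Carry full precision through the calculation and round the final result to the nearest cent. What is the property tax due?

£6,105.72

1 January – 6 July 2004: 188 days, exemption £399,000 → (£824,000 − £399,000) × 1.65% × 188/366 = £3,602.0492
7 July – 31 December 2004: 178 days, exemption £512,000 → (£824,000 − £512,000) × 1.65% × 178/366 = £2,503.6721
Total = £6,105.7213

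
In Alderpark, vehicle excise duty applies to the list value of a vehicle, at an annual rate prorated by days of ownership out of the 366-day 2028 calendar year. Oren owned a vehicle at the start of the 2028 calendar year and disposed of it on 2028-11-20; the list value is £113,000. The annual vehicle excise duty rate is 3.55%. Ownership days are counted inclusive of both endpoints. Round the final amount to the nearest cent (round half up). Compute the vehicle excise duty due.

Days held (2028-01-01 to 2028-11-20): 325 out of 366
Tax = £113,000 × 3.55% × 325/366 = £3,562.1243

£3,562.12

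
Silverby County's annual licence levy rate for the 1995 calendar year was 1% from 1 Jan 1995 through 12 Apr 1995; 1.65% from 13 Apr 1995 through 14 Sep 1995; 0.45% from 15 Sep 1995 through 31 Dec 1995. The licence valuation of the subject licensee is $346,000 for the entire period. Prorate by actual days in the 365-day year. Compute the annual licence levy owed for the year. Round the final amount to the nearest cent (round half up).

1 Jan – 12 Apr 1995: 102 days at 1% → $346,000 × 1% × 102/365 = $966.9041
13 Apr – 14 Sep 1995: 155 days at 1.65% → $346,000 × 1.65% × 155/365 = $2,424.3699
15 Sep – 31 Dec 1995: 108 days at 0.45% → $346,000 × 0.45% × 108/365 = $460.7014
Total = $3,851.9753

$3,851.98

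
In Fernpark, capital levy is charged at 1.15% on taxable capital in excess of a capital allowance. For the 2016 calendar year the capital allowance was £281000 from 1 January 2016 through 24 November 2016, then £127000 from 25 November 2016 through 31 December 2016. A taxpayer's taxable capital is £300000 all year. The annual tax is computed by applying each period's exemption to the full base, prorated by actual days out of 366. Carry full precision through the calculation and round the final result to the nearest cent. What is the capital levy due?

1 January – 24 November 2016: 329 days, exemption £281000 → (£300000 − £281000) × 1.15% × 329/366 = £196.4112
25 November – 31 December 2016: 37 days, exemption £127000 → (£300000 − £127000) × 1.15% × 37/366 = £201.1243
Total = £397.5355

£397.54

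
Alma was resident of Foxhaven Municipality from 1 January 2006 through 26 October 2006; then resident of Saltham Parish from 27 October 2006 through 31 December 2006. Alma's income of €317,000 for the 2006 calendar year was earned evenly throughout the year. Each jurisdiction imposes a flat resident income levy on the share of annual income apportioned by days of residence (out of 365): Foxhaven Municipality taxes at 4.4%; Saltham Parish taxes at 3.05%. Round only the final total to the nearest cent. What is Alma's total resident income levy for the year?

€13,174.17

Foxhaven Municipality, 1 January – 26 October 2006: 299 days → €317,000 × 4.4% × 299/365 = €11,425.8959
Saltham Parish, 27 October – 31 December 2006: 66 days → €317,000 × 3.05% × 66/365 = €1,748.2767
Total = €13,174.1726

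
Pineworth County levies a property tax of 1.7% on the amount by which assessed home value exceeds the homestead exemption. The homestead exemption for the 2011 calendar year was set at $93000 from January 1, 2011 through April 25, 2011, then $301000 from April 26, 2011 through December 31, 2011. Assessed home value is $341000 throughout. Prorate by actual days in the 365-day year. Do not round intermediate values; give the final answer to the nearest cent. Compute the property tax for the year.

January 1 – April 25, 2011: 115 days, exemption $93000 → ($341000 − $93000) × 1.7% × 115/365 = $1328.3288
April 26 – December 31, 2011: 250 days, exemption $301000 → ($341000 − $301000) × 1.7% × 250/365 = $465.7534
Total = $1794.0822

$1794.08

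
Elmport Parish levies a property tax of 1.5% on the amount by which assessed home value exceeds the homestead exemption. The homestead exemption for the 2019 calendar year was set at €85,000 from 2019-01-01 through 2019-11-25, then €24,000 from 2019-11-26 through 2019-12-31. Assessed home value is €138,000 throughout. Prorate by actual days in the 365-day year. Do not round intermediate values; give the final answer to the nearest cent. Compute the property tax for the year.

2019-01-01 to 2019-11-25: 329 days, exemption €85,000 → (€138,000 − €85,000) × 1.5% × 329/365 = €716.5890
2019-11-26 to 2019-12-31: 36 days, exemption €24,000 → (€138,000 − €24,000) × 1.5% × 36/365 = €168.6575
Total = €885.2466

€885.25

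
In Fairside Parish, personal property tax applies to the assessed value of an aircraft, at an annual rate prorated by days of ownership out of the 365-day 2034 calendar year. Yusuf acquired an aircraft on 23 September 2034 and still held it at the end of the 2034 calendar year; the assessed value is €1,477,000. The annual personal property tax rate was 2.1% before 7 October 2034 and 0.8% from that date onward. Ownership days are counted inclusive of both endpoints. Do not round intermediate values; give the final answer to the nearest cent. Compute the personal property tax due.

23 September – 6 October 2034: 14 days at 2.1% → €1,477,000 × 2.1% × 14/365 = €1,189.6932
7 October – 31 December 2034: 86 days at 0.8% → €1,477,000 × 0.8% × 86/365 = €2,784.0438
Total = €3,973.7370

€3,973.74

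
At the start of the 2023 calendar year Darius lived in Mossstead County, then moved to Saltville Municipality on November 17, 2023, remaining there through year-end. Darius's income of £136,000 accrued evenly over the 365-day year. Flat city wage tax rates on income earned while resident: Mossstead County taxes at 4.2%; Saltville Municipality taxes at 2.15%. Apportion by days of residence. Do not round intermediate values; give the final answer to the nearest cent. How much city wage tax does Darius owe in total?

£5,368.27

Mossstead County, January 1 – November 16, 2023: 320 days → £136,000 × 4.2% × 320/365 = £5,007.7808
Saltville Municipality, November 17 – December 31, 2023: 45 days → £136,000 × 2.15% × 45/365 = £360.4932
Total = £5,368.2740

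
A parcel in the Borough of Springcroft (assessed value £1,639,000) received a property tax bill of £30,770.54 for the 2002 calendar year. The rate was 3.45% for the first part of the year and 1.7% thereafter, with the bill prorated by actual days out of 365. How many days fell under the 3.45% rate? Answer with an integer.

Let d = days at the first rate; then 365 − d days at the second rate.
£1,639,000 × [3.45%·d + 1.7%·(365−d)] / 365 = £30,770.54
Solving gives d = 37, so the new rate took effect on 7 February 2002.

37 days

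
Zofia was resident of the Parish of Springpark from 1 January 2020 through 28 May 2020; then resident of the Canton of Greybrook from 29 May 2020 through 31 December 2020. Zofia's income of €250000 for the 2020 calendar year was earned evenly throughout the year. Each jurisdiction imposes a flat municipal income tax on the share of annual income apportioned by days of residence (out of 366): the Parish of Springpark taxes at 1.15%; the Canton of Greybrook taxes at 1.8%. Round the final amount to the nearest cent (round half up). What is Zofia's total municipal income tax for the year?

€3838.46

The Parish of Springpark, 1 January – 28 May 2020: 149 days → €250000 × 1.15% × 149/366 = €1170.4235
The Canton of Greybrook, 29 May – 31 December 2020: 217 days → €250000 × 1.8% × 217/366 = €2668.0328
Total = €3838.4563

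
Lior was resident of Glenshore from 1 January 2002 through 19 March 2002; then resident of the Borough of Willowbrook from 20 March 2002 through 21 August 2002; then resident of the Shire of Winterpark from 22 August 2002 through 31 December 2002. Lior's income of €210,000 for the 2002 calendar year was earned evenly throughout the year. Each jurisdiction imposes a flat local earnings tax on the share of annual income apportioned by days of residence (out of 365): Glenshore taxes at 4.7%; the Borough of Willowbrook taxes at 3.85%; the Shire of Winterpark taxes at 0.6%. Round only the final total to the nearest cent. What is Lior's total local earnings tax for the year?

Glenshore, 1 January – 19 March 2002: 78 days → €210,000 × 4.7% × 78/365 = €2,109.2055
The Borough of Willowbrook, 20 March – 21 August 2002: 155 days → €210,000 × 3.85% × 155/365 = €3,433.3562
The Shire of Winterpark, 22 August – 31 December 2002: 132 days → €210,000 × 0.6% × 132/365 = €455.6712
Total = €5,998.2329

€5,998.23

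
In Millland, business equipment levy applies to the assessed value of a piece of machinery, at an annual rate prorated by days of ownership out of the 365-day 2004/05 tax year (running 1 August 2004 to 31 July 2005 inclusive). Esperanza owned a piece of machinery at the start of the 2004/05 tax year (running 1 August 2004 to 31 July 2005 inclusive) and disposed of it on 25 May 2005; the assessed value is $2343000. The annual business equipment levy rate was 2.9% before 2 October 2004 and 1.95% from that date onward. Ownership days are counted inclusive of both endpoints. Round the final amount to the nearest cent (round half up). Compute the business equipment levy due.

1 August – 1 October 2004: 62 days at 2.9% → $2343000 × 2.9% × 62/365 = $11541.6822
2 October 2004 – 25 May 2005: 236 days at 1.95% → $2343000 × 1.95% × 236/365 = $29541.0575
Total = $41082.7397

$41082.74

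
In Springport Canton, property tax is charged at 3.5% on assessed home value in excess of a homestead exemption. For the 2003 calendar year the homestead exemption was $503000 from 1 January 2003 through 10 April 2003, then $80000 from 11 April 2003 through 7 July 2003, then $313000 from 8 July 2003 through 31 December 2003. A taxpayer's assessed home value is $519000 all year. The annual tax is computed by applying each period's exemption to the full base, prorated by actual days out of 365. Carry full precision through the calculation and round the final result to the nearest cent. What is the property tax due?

$7354.22

1 January – 10 April 2003: 100 days, exemption $503000 → ($519000 − $503000) × 3.5% × 100/365 = $153.4247
11 April – 7 July 2003: 88 days, exemption $80000 → ($519000 − $80000) × 3.5% × 88/365 = $3704.4384
8 July – 31 December 2003: 177 days, exemption $313000 → ($519000 − $313000) × 3.5% × 177/365 = $3496.3562
Total = $7354.2192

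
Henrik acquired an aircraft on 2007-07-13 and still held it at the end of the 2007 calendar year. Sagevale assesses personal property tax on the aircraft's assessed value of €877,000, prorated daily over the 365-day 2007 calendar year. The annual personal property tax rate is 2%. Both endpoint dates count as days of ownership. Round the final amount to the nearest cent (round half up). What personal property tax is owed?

€8,265.42

Days held (2007-07-13 to 2007-12-31): 172 out of 365
Tax = €877,000 × 2% × 172/365 = €8,265.4247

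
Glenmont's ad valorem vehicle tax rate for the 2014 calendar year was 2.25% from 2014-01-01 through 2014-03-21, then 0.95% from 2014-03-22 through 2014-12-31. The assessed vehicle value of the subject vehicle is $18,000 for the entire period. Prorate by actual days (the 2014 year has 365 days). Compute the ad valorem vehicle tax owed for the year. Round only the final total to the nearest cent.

$222.29

2014-01-01 to 2014-03-21: 80 days at 2.25% → $18,000 × 2.25% × 80/365 = $88.7671
2014-03-22 to 2014-12-31: 285 days at 0.95% → $18,000 × 0.95% × 285/365 = $133.5205
Total = $222.2877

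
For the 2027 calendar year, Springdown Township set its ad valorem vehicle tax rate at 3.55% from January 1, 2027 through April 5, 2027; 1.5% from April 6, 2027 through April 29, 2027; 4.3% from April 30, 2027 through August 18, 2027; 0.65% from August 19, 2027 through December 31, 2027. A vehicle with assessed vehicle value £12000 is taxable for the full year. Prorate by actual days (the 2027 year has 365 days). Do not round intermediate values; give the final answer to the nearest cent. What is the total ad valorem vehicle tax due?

£308.48

January 1 – April 5, 2027: 95 days at 3.55% → £12000 × 3.55% × 95/365 = £110.8767
April 6 – April 29, 2027: 24 days at 1.5% → £12000 × 1.5% × 24/365 = £11.8356
April 30 – August 18, 2027: 111 days at 4.3% → £12000 × 4.3% × 111/365 = £156.9205
August 19 – December 31, 2027: 135 days at 0.65% → £12000 × 0.65% × 135/365 = £28.8493
Total = £308.4822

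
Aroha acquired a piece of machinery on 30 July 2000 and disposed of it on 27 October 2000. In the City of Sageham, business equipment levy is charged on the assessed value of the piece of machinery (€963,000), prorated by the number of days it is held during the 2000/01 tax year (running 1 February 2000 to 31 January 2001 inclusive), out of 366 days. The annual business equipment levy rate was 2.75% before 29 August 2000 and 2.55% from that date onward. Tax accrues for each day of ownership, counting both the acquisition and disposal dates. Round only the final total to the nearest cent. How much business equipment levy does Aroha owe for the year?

€6,196.35

30 July – 28 August 2000: 30 days at 2.75% → €963,000 × 2.75% × 30/366 = €2,170.6967
29 August – 27 October 2000: 60 days at 2.55% → €963,000 × 2.55% × 60/366 = €4,025.6557
Total = €6,196.3525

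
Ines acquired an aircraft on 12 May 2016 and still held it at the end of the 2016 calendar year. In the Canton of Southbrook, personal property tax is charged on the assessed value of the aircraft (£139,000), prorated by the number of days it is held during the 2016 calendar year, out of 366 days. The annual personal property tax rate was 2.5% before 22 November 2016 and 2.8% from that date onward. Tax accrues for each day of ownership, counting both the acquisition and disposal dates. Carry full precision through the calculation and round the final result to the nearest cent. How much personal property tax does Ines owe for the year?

12 May – 21 November 2016: 194 days at 2.5% → £139,000 × 2.5% × 194/366 = £1,841.9399
22 November – 31 December 2016: 40 days at 2.8% → £139,000 × 2.8% × 40/366 = £425.3552
Total = £2,267.2951

£2,267.30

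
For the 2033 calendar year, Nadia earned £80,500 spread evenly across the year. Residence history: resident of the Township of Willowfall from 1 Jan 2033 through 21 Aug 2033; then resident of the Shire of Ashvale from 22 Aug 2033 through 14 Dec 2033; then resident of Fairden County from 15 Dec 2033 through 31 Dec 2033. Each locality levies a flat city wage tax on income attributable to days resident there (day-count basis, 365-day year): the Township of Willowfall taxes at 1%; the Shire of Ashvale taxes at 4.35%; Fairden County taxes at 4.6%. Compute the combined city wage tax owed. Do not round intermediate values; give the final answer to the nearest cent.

£1,789.64

The Township of Willowfall, 1 Jan – 21 Aug 2033: 233 days → £80,500 × 1% × 233/365 = £513.8767
The Shire of Ashvale, 22 Aug – 14 Dec 2033: 115 days → £80,500 × 4.35% × 115/365 = £1,103.2911
Fairden County, 15 Dec – 31 Dec 2033: 17 days → £80,500 × 4.6% × 17/365 = £172.4685
Total = £1,789.6363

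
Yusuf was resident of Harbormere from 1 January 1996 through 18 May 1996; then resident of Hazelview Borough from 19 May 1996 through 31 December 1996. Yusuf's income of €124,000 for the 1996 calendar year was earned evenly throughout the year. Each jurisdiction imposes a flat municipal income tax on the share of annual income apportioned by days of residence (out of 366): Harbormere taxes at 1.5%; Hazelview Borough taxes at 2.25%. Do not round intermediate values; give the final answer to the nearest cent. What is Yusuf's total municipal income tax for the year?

€2,436.80

Harbormere, 1 January – 18 May 1996: 139 days → €124,000 × 1.5% × 139/366 = €706.3934
Hazelview Borough, 19 May – 31 December 1996: 227 days → €124,000 × 2.25% × 227/366 = €1,730.4098
Total = €2,436.8033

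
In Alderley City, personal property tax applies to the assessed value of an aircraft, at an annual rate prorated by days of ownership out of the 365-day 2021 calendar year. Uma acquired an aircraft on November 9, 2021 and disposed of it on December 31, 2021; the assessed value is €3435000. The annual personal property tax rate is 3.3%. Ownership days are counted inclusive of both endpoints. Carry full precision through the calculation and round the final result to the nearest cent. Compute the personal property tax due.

€16459.77

Days held (November 9 – December 31, 2021): 53 out of 365
Tax = €3435000 × 3.3% × 53/365 = €16459.7671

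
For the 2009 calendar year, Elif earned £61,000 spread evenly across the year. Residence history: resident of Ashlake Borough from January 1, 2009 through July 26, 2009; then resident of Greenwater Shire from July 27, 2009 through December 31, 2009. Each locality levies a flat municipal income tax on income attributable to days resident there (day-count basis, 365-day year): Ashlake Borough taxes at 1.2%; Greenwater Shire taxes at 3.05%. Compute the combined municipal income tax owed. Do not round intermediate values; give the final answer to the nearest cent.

£1,220.50

Ashlake Borough, January 1 – July 26, 2009: 207 days → £61,000 × 1.2% × 207/365 = £415.1342
Greenwater Shire, July 27 – December 31, 2009: 158 days → £61,000 × 3.05% × 158/365 = £805.3671
Total = £1,220.5014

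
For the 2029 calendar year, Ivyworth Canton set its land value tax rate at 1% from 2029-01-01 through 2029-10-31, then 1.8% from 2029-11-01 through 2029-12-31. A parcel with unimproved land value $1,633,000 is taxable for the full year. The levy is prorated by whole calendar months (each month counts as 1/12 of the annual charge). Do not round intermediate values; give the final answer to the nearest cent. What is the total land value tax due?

2029-01-01 to 2029-10-31: 10 months at 1% → $1,633,000 × 1% × 10/12 = $13,608.3333
2029-11-01 to 2029-12-31: 2 months at 1.8% → $1,633,000 × 1.8% × 2/12 = $4,899.0000
Total = $18,507.3333

$18,507.33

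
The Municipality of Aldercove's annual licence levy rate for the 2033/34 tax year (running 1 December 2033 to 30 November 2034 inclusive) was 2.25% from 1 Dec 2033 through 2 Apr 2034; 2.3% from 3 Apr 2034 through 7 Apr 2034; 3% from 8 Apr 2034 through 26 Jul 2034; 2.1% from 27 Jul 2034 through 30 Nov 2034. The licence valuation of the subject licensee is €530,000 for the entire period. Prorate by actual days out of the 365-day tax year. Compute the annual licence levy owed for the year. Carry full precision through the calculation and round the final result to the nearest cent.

€12,849.96

1 Dec 2033 – 2 Apr 2034: 123 days at 2.25% → €530,000 × 2.25% × 123/365 = €4,018.5616
3 Apr – 7 Apr 2034: 5 days at 2.3% → €530,000 × 2.3% × 5/365 = €166.9863
8 Apr – 26 Jul 2034: 110 days at 3% → €530,000 × 3% × 110/365 = €4,791.7808
27 Jul – 30 Nov 2034: 127 days at 2.1% → €530,000 × 2.1% × 127/365 = €3,872.6301
Total = €12,849.9589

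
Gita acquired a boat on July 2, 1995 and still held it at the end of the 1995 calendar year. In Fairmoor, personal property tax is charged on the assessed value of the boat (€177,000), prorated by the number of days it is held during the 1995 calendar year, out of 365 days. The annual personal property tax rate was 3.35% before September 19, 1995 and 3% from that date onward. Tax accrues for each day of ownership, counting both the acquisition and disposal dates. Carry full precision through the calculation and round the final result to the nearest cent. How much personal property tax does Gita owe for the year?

€2,796.36

July 2 – September 18, 1995: 79 days at 3.35% → €177,000 × 3.35% × 79/365 = €1,283.3712
September 19 – December 31, 1995: 104 days at 3% → €177,000 × 3% × 104/365 = €1,512.9863
Total = €2,796.3575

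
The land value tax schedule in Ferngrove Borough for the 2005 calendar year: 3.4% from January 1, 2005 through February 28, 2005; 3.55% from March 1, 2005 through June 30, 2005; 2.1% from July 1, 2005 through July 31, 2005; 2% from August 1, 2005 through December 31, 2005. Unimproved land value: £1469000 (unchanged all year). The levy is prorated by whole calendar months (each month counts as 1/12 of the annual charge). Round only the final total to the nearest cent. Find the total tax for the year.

January 1 – February 28, 2005: 2 months at 3.4% → £1469000 × 3.4% × 2/12 = £8324.3333
March 1 – June 30, 2005: 4 months at 3.55% → £1469000 × 3.55% × 4/12 = £17383.1667
July 1 – July 31, 2005: 1 month at 2.1% → £1469000 × 2.1% × 1/12 = £2570.7500
August 1 – December 31, 2005: 5 months at 2% → £1469000 × 2% × 5/12 = £12241.6667
Total = £40519.9167

£40519.92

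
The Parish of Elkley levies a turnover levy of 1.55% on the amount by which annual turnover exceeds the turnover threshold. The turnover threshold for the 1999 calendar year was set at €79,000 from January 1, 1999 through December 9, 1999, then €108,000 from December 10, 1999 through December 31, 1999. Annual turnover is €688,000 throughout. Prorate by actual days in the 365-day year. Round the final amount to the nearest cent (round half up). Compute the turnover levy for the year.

€9,412.41

January 1 – December 9, 1999: 343 days, exemption €79,000 → (€688,000 − €79,000) × 1.55% × 343/365 = €8,870.5438
December 10 – December 31, 1999: 22 days, exemption €108,000 → (€688,000 − €108,000) × 1.55% × 22/365 = €541.8630
Total = €9,412.4068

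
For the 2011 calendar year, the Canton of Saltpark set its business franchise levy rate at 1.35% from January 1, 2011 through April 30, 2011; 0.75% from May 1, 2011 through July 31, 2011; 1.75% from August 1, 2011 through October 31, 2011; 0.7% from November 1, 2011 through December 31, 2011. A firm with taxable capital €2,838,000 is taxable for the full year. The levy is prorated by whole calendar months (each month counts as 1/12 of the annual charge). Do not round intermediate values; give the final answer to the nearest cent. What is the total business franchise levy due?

January 1 – April 30, 2011: 4 months at 1.35% → €2,838,000 × 1.35% × 4/12 = €12,771.0000
May 1 – July 31, 2011: 3 months at 0.75% → €2,838,000 × 0.75% × 3/12 = €5,321.2500
August 1 – October 31, 2011: 3 months at 1.75% → €2,838,000 × 1.75% × 3/12 = €12,416.2500
November 1 – December 31, 2011: 2 months at 0.7% → €2,838,000 × 0.7% × 2/12 = €3,311.0000
Total = €33,819.5000

€33,819.50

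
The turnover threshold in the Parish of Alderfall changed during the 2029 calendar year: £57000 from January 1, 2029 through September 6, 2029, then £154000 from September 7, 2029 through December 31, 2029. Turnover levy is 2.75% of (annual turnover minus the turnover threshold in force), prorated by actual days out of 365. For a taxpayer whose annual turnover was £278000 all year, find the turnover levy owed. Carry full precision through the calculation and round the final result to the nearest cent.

£5229.75

January 1 – September 6, 2029: 249 days, exemption £57000 → (£278000 − £57000) × 2.75% × 249/365 = £4146.0205
September 7 – December 31, 2029: 116 days, exemption £154000 → (£278000 − £154000) × 2.75% × 116/365 = £1083.7260
Total = £5229.7466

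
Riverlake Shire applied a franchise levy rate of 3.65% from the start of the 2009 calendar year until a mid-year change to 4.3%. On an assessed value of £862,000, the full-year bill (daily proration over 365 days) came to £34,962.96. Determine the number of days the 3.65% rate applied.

137 days

Let d = days at the first rate; then 365 − d days at the second rate.
£862,000 × [3.65%·d + 4.3%·(365−d)] / 365 = £34,962.96
Solving gives d = 137, so the new rate took effect on May 18, 2009.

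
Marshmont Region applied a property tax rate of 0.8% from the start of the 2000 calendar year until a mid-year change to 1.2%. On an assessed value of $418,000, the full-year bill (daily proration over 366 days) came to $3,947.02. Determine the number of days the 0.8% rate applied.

Let d = days at the first rate; then 366 − d days at the second rate.
$418,000 × [0.8%·d + 1.2%·(366−d)] / 366 = $3,947.02
Solving gives d = 234, so the new rate took effect on 22 August 2000.

234 days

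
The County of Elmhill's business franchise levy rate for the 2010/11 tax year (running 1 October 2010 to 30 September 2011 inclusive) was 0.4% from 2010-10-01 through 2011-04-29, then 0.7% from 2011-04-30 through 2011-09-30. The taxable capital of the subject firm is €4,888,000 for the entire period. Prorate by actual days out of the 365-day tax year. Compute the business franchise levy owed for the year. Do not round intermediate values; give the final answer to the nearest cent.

2010-10-01 to 2011-04-29: 211 days at 0.4% → €4,888,000 × 0.4% × 211/365 = €11,302.6630
2011-04-30 to 2011-09-30: 154 days at 0.7% → €4,888,000 × 0.7% × 154/365 = €14,436.3397
Total = €25,739.0027

€25,739.00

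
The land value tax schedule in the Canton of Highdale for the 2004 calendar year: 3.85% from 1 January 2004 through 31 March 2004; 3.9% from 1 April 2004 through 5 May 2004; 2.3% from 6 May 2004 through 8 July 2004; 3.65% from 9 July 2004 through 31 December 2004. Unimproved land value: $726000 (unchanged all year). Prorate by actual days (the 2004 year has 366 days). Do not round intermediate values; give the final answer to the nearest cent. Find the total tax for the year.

1 January – 31 March 2004: 91 days at 3.85% → $726000 × 3.85% × 91/366 = $6949.5656
1 April – 5 May 2004: 35 days at 3.9% → $726000 × 3.9% × 35/366 = $2707.6230
6 May – 8 July 2004: 64 days at 2.3% → $726000 × 2.3% × 64/366 = $2919.8689
9 July – 31 December 2004: 176 days at 3.65% → $726000 × 3.65% × 176/366 = $12742.6885
Total = $25319.7459

$25319.75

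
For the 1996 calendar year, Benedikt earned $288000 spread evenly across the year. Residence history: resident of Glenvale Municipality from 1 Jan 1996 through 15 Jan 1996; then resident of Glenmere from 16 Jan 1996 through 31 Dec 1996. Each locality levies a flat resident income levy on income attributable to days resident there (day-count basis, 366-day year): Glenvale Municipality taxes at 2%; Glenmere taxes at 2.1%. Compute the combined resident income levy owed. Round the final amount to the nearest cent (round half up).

$6036.20

Glenvale Municipality, 1 Jan – 15 Jan 1996: 15 days → $288000 × 2% × 15/366 = $236.0656
Glenmere, 16 Jan – 31 Dec 1996: 351 days → $288000 × 2.1% × 351/366 = $5800.1311
Total = $6036.1967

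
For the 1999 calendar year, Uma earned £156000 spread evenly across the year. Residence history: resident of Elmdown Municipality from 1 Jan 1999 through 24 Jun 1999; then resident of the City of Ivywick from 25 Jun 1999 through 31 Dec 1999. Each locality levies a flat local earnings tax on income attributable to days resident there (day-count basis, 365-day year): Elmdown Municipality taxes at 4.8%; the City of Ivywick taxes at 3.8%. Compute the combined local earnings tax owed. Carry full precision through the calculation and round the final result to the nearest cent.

£6675.95

Elmdown Municipality, 1 Jan – 24 Jun 1999: 175 days → £156000 × 4.8% × 175/365 = £3590.1370
The City of Ivywick, 25 Jun – 31 Dec 1999: 190 days → £156000 × 3.8% × 190/365 = £3085.8082
Total = £6675.9452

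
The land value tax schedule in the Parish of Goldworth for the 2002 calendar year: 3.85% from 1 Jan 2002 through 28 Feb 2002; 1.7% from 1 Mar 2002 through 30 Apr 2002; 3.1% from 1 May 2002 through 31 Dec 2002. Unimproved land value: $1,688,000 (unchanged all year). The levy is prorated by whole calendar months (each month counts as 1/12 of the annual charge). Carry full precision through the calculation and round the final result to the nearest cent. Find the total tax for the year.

$50,499.33

1 Jan – 28 Feb 2002: 2 months at 3.85% → $1,688,000 × 3.85% × 2/12 = $10,831.3333
1 Mar – 30 Apr 2002: 2 months at 1.7% → $1,688,000 × 1.7% × 2/12 = $4,782.6667
1 May – 31 Dec 2002: 8 months at 3.1% → $1,688,000 × 3.1% × 8/12 = $34,885.3333
Total = $50,499.3333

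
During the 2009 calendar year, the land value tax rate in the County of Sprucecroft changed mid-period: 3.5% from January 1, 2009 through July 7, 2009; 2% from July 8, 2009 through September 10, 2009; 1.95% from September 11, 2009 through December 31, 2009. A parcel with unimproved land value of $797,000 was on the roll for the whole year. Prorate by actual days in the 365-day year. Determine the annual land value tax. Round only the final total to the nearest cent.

$21,975.36

January 1 – July 7, 2009: 188 days at 3.5% → $797,000 × 3.5% × 188/365 = $14,367.8356
July 8 – September 10, 2009: 65 days at 2% → $797,000 × 2% × 65/365 = $2,838.6301
September 11 – December 31, 2009: 112 days at 1.95% → $797,000 × 1.95% × 112/365 = $4,768.8986
Total = $21,975.3644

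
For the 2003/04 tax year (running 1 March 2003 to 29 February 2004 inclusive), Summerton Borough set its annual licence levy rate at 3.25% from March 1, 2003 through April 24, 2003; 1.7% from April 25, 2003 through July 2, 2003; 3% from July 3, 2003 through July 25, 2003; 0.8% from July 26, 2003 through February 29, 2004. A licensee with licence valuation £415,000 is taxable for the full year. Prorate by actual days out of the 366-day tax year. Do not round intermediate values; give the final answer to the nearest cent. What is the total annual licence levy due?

£6,125.79

March 1 – April 24, 2003: 55 days at 3.25% → £415,000 × 3.25% × 55/366 = £2,026.8101
April 25 – July 2, 2003: 69 days at 1.7% → £415,000 × 1.7% × 69/366 = £1,330.0410
July 3 – July 25, 2003: 23 days at 3% → £415,000 × 3% × 23/366 = £782.3770
July 26, 2003 – February 29, 2004: 219 days at 0.8% → £415,000 × 0.8% × 219/366 = £1,986.5574
Total = £6,125.7855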